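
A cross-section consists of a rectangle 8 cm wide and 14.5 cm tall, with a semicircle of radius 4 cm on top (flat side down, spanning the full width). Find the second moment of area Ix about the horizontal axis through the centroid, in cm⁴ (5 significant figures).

Break the section into simple shapes (no overlaps), measuring from the bottom-left corner of the bounding box.
Rectangular body: 8 × 14.5, A = 116 cm², y = 7.25 cm, Ī = 2032.417 cm⁴.
Semicircular cap: semicircle r = 4, A = 25.13274 cm², y = 16.19765 cm, Ī = 28.09778 cm⁴.
Centroid: ȳ = ΣA·y / ΣA = 8.843387 cm.
Transfer each piece to the horizontal axis through the centroid using Ī + A·d² with d = y − 8.843387:
  rectangular body: d = -1.593387 cm → contributes +2326.927 cm⁴
  semicircular cap: d = 7.354266 cm → contributes +1387.408 cm⁴
Total I = 3714.335 cm⁴.

Ix ≈ 3714.3 cm⁴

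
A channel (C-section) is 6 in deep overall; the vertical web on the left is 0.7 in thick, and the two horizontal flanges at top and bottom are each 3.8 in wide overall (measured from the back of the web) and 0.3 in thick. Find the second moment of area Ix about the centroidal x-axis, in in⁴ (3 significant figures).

Ix ≈ 27.7 in⁴

Treat the section as a set of non-overlapping primitives; coordinates are from the bounding-box lower-left.
Web: 0.7 × 6, A = 4.2 in², y = 3 in, Ī = 12.6 in⁴.
Top flange (beyond web): 3.1 × 0.3, A = 0.93 in², y = 5.85 in, Ī = 0.006975 in⁴.
Bottom flange (beyond web): 3.1 × 0.3, A = 0.93 in², y = 0.15 in, Ī = 0.006975 in⁴.
By symmetry the centroid is at mid-height, ȳ = 3 in.
Transfer each piece to the centroidal x-axis using Ī + A·d² with d = y − 3:
  web: d = 0 in → contributes +12.6 in⁴
  top flange (beyond web): d = 2.85 in → contributes +7.5609 in⁴
  bottom flange (beyond web): d = -2.85 in → contributes +7.5609 in⁴
Total I = 27.722 in⁴.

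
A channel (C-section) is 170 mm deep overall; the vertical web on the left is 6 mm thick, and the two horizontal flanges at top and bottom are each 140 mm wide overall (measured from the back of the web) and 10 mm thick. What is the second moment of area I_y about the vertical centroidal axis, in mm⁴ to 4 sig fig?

Treat the section as a set of non-overlapping primitives; coordinates are from the bounding-box lower-left.
Web: 6 × 170, A = 1 020 mm², x = 3 mm, Ī = 3 060 mm⁴.
Top flange (beyond web): 134 × 10, A = 1 340 mm², x = 73 mm, Ī = 2 005 087 mm⁴.
Bottom flange (beyond web): 134 × 10, A = 1 340 mm², x = 73 mm, Ī = 2 005 087 mm⁴.
Centroid: x̄ = ΣA·x / ΣA = 53.7027 mm.
Transfer each piece to the vertical centroidal axis using Ī + A·d² with d = x − 53.7027:
  web: d = -50.7027 mm → contributes +2 625 239 mm⁴
  top flange (beyond web): d = 19.2973 mm → contributes +2 504 083 mm⁴
  bottom flange (beyond web): d = 19.2973 mm → contributes +2 504 083 mm⁴
Total I = 7 633 406 mm⁴.

I_y ≈ 7.633 × 10⁶ mm⁴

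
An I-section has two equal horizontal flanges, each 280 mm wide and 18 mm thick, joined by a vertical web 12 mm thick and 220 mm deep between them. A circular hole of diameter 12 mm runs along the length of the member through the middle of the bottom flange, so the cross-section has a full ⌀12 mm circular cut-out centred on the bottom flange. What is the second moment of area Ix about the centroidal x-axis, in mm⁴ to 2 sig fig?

Ix ≈ 1.5 × 10⁸ mm⁴

Split into non-overlapping primitives; take the origin at the lower-left of the bounding box.
Bottom flange: 280 × 18, A = 5 040 mm², y = 9 mm, Ī = 136 080 mm⁴.
Web: 12 × 220, A = 2 640 mm², y = 128 mm, Ī = 10 648 000 mm⁴.
Top flange: 280 × 18, A = 5 040 mm², y = 247 mm, Ī = 136 080 mm⁴.
Hole (subtracted): ⌀12, A = 113.1 mm², y = 9 mm, Ī = 1 018 mm⁴.
Centroid: ȳ = ΣA·y / ΣA = 129.1 mm.
Transfer each piece to the centroidal x-axis using Ī + A·d² with d = y − 129.1:
  bottom flange: d = -120.1 mm → contributes +72 793 820 mm⁴
  web: d = -1.068 mm → contributes +10 651 009 mm⁴
  top flange: d = 117.9 mm → contributes +70 232 708 mm⁴
  hole: d = -120.1 mm → contributes −1 631 454 mm⁴
Total I = 152 046 083 mm⁴.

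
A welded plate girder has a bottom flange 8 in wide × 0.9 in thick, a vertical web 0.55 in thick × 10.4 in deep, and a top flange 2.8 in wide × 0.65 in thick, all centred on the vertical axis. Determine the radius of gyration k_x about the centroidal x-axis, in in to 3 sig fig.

Split into non-overlapping primitives; take the origin at the lower-left of the bounding box.
Bottom plate: 8 × 0.9, A = 7.2 in², y = 0.45 in, Ī = 0.486 in⁴.
Web plate: 0.55 × 10.4, A = 5.72 in², y = 6.1 in, Ī = 51.556 in⁴.
Top plate: 2.8 × 0.65, A = 1.82 in², y = 11.625 in, Ī = 0.064079 in⁴.
Centroid: ȳ = ΣA·y / ΣA = 4.0224 in.
Transfer each piece to the centroidal x-axis using Ī + A·d² with d = y − 4.0224:
  bottom plate: d = -3.5724 in → contributes +92.37 in⁴
  web plate: d = 2.0776 in → contributes +76.247 in⁴
  top plate: d = 7.6026 in → contributes +105.26 in⁴
Total I = 273.88 in⁴.
Radius of gyration: k = √(I/A) = √(273.88 / 14.74) = 4.3105 in.

k_x ≈ 4.31 in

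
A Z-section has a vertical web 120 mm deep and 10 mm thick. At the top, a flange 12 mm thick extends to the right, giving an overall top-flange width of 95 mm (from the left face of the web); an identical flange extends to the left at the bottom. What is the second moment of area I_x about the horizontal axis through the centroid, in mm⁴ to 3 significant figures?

I_x ≈ 7.41 × 10⁶ mm⁴

Treat the section as a set of non-overlapping primitives; coordinates are from the bounding-box lower-left.
Web: 10 × 120, A = 1 200 mm², y = 60 mm, Ī = 1 440 000 mm⁴.
Top flange (beyond web): 85 × 12, A = 1 020 mm², y = 114 mm, Ī = 12 240 mm⁴.
Bottom flange (beyond web): 85 × 12, A = 1 020 mm², y = 6 mm, Ī = 12 240 mm⁴.
Centroid: ȳ = ΣA·y / ΣA = 60 mm.
Transfer each piece to the horizontal axis through the centroid using Ī + A·d² with d = y − 60:
  web: d = 0 mm → contributes +1 440 000 mm⁴
  top flange (beyond web): d = 54 mm → contributes +2 986 560 mm⁴
  bottom flange (beyond web): d = -54 mm → contributes +2 986 560 mm⁴
Total I = 7 413 120 mm⁴.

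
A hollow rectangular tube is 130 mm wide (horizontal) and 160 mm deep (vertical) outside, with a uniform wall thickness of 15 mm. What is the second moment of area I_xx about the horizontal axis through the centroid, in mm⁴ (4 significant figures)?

Decompose the section into non-overlapping parts with the origin at the bottom-left of its bounding rectangle.
Outer rectangle: 130 × 160, A = 20 800 mm², y = 80 mm, Ī = 44 373 333 mm⁴.
Inner void (subtracted): 100 × 130, A = 13 000 mm², y = 80 mm, Ī = 18 308 333 mm⁴.
By symmetry the centroid is at mid-height, ȳ = 80 mm.
All pieces are centred on the horizontal axis through the centroid, so I = ΣĪ (holes subtracted) = 26 065 000 mm⁴.

I_xx ≈ 2.607 × 10⁷ mm⁴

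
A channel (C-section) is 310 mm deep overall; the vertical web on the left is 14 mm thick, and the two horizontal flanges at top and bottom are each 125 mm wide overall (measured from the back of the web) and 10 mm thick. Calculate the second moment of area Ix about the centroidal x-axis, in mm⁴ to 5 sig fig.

Split into non-overlapping primitives; take the origin at the lower-left of the bounding box.
Web: 14 × 310, A = 4 340 mm², y = 155 mm, Ī = 34 756 167 mm⁴.
Top flange (beyond web): 111 × 10, A = 1 110 mm², y = 305 mm, Ī = 9 250 mm⁴.
Bottom flange (beyond web): 111 × 10, A = 1 110 mm², y = 5 mm, Ī = 9 250 mm⁴.
By symmetry the centroid is at mid-height, ȳ = 155 mm.
Transfer each piece to the centroidal x-axis using Ī + A·d² with d = y − 155:
  web: d = 0 mm → contributes +34 756 167 mm⁴
  top flange (beyond web): d = 150 mm → contributes +24 984 250 mm⁴
  bottom flange (beyond web): d = -150 mm → contributes +24 984 250 mm⁴
Total I = 84 724 667 mm⁴.

Ix ≈ 8.4725 × 10⁷ mm⁴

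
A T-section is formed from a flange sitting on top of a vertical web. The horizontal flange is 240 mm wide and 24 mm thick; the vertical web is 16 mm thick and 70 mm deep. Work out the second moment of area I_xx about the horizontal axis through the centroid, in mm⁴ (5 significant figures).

I_xx ≈ 2.8051 × 10⁶ mm⁴

Treat the section as a set of non-overlapping primitives; coordinates are from the bounding-box lower-left.
Flange: 240 × 24, A = 5 760 mm², y = 82 mm, Ī = 276 480 mm⁴.
Web: 16 × 70, A = 1 120 mm², y = 35 mm, Ī = 457333.3 mm⁴.
Centroid: ȳ = ΣA·y / ΣA = 74.34884 mm.
Transfer each piece to the horizontal axis through the centroid using Ī + A·d² with d = y − 74.34884:
  flange: d = 7.651163 mm → contributes +613672.1 mm⁴
  web: d = -39.34884 mm → contributes +2 191 464 mm⁴
Total I = 2 805 136 mm⁴.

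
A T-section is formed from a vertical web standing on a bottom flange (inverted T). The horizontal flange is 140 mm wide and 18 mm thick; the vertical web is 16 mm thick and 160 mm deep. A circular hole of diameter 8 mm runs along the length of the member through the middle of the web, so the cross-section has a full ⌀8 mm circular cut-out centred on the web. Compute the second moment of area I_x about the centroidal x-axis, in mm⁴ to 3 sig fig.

I_x ≈ 1.55 × 10⁷ mm⁴

Break the section into simple shapes (no overlaps), measuring from the bottom-left corner of the bounding box.
Flange: 140 × 18, A = 2 520 mm², y = 9 mm, Ī = 68 040 mm⁴.
Web: 16 × 160, A = 2 560 mm², y = 98 mm, Ī = 5 461 333 mm⁴.
Hole (subtracted): ⌀8, A = 50.265 mm², y = 98 mm, Ī = 201.06 mm⁴.
Centroid: ȳ = ΣA·y / ΣA = 53.409 mm.
Transfer each piece to the centroidal x-axis using Ī + A·d² with d = y − 53.409:
  flange: d = -44.409 mm → contributes +5 037 921 mm⁴
  web: d = 44.591 mm → contributes +10 551 487 mm⁴
  hole: d = 44.591 mm → contributes −100 146 mm⁴
Total I = 15 489 263 mm⁴.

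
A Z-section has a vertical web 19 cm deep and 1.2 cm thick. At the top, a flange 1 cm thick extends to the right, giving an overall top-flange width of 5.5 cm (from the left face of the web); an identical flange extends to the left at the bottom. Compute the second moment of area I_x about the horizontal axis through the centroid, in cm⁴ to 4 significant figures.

Treat the section as a set of non-overlapping primitives; coordinates are from the bounding-box lower-left.
Web: 1.2 × 19, A = 22.8 cm², y = 9.5 cm, Ī = 685.9 cm⁴.
Top flange (beyond web): 4.3 × 1, A = 4.3 cm², y = 18.5 cm, Ī = 0.358333 cm⁴.
Bottom flange (beyond web): 4.3 × 1, A = 4.3 cm², y = 0.5 cm, Ī = 0.358333 cm⁴.
Centroid: ȳ = ΣA·y / ΣA = 9.5 cm.
Transfer each piece to the horizontal axis through the centroid using Ī + A·d² with d = y − 9.5:
  web: d = 0 cm → contributes +685.9 cm⁴
  top flange (beyond web): d = 9 cm → contributes +348.658 cm⁴
  bottom flange (beyond web): d = -9 cm → contributes +348.658 cm⁴
Total I = 1383.22 cm⁴.

I_x ≈ 1383 cm⁴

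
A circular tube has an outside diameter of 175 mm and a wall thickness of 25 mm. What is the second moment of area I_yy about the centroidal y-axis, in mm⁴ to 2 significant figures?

I_yy ≈ 3.4 × 10⁷ mm⁴

Break the section into simple shapes (no overlaps), measuring from the bottom-left corner of the bounding box.
Outer circle: ⌀175, A = 24 053 mm², x = 87.5 mm, Ī = 46 038 598 mm⁴.
Bore (subtracted): ⌀125, A = 12 272 mm², x = 87.5 mm, Ī = 11 984 225 mm⁴.
By symmetry the centroid is at mid-width, x̄ = 87.5 mm.
All pieces are centred on the centroidal y-axis, so I = ΣĪ (holes subtracted) = 34 054 373 mm⁴.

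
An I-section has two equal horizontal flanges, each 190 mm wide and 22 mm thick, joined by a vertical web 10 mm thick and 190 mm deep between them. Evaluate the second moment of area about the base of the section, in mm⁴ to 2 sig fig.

I_base ≈ 2.4 × 10⁸ mm⁴

Split into non-overlapping primitives; take the origin at the lower-left of the bounding box.
Bottom flange: 190 × 22, A = 4 180 mm², y = 11 mm, Ī = 168 593 mm⁴.
Web: 10 × 190, A = 1 900 mm², y = 117 mm, Ī = 5 715 833 mm⁴.
Top flange: 190 × 22, A = 4 180 mm², y = 223 mm, Ī = 168 593 mm⁴.
Transfer each piece to the base of the section using Ī + A·d² with d = y − 0:
  bottom flange: d = 11 mm → contributes +674 373 mm⁴
  web: d = 117 mm → contributes +31 724 933 mm⁴
  top flange: d = 223 mm → contributes +208 035 813 mm⁴
Total I = 240 435 120 mm⁴.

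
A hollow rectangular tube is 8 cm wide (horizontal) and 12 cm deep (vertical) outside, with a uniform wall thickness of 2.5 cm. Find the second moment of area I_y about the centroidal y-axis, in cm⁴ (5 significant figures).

I_y ≈ 496.25 cm⁴

Decompose the section into non-overlapping parts with the origin at the bottom-left of its bounding rectangle.
Outer rectangle: 8 × 12, A = 96 cm², x = 4 cm, Ī = 512 cm⁴.
Inner void (subtracted): 3 × 7, A = 21 cm², x = 4 cm, Ī = 15.75 cm⁴.
By symmetry the centroid is at mid-width, x̄ = 4 cm.
All pieces are centred on the centroidal y-axis, so I = ΣĪ (holes subtracted) = 496.25 cm⁴.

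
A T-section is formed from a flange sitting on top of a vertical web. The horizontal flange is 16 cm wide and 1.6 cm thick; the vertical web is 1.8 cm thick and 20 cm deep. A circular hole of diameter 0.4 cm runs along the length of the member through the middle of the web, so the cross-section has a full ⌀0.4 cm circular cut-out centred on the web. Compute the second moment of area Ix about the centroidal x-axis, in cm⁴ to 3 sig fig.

Break the section into simple shapes (no overlaps), measuring from the bottom-left corner of the bounding box.
Flange: 16 × 1.6, A = 25.6 cm², y = 20.8 cm, Ī = 5.4613 cm⁴.
Web: 1.8 × 20, A = 36 cm², y = 10 cm, Ī = 1 200 cm⁴.
Hole (subtracted): ⌀0.4, A = 0.12566 cm², y = 10 cm, Ī = 0.0012566 cm⁴.
Centroid: ȳ = ΣA·y / ΣA = 14.497 cm.
Transfer each piece to the centroidal x-axis using Ī + A·d² with d = y − 14.497:
  flange: d = 6.3025 cm → contributes +1022.3 cm⁴
  web: d = -4.4975 cm → contributes +1928.2 cm⁴
  hole: d = -4.4975 cm → contributes −2.5431 cm⁴
Total I = 2 948 cm⁴.

Ix ≈ 2950 cm⁴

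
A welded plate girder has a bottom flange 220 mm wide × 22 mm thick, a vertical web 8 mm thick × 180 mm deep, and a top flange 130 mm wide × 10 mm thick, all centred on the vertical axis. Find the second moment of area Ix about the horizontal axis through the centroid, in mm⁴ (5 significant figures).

Treat the section as a set of non-overlapping primitives; coordinates are from the bounding-box lower-left.
Bottom plate: 220 × 22, A = 4 840 mm², y = 11 mm, Ī = 195213.3 mm⁴.
Web plate: 8 × 180, A = 1 440 mm², y = 112 mm, Ī = 3 888 000 mm⁴.
Top plate: 130 × 10, A = 1 300 mm², y = 207 mm, Ī = 10833.33 mm⁴.
Centroid: ȳ = ΣA·y / ΣA = 63.80211 mm.
Transfer each piece to the horizontal axis through the centroid using Ī + A·d² with d = y − 63.80211:
  bottom plate: d = -52.80211 mm → contributes +13 689 438 mm⁴
  web plate: d = 48.19789 mm → contributes +7 233 173 mm⁴
  top plate: d = 143.1979 mm → contributes +26 668 159 mm⁴
Total I = 47 590 770 mm⁴.

Ix ≈ 4.7591 × 10⁷ mm⁴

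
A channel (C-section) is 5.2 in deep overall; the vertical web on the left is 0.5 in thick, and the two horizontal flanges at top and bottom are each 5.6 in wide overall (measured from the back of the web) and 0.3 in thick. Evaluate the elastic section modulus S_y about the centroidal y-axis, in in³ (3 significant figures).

Split into non-overlapping primitives; take the origin at the lower-left of the bounding box.
Web: 0.5 × 5.2, A = 2.6 in², x = 0.25 in, Ī = 0.054167 in⁴.
Top flange (beyond web): 5.1 × 0.3, A = 1.53 in², x = 3.05 in, Ī = 3.3163 in⁴.
Bottom flange (beyond web): 5.1 × 0.3, A = 1.53 in², x = 3.05 in, Ī = 3.3163 in⁴.
Centroid: x̄ = ΣA·x / ΣA = 1.7638 in.
Transfer each piece to the centroidal y-axis using Ī + A·d² with d = x − 1.7638:
  web: d = -1.5138 in → contributes +6.0122 in⁴
  top flange (beyond web): d = 1.2862 in → contributes +5.8474 in⁴
  bottom flange (beyond web): d = 1.2862 in → contributes +5.8474 in⁴
Total I = 17.707 in⁴.
Extreme fibre distance c = 3.8362 in; S = I/c = 4.6158 in³.

S_y ≈ 4.62 in³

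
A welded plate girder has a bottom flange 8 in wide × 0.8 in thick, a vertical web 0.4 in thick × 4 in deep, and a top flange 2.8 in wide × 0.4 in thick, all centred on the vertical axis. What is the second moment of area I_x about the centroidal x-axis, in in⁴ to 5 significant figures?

I_x ≈ 26.539 in⁴

Treat the section as a set of non-overlapping primitives; coordinates are from the bounding-box lower-left.
Bottom plate: 8 × 0.8, A = 6.4 in², y = 0.4 in, Ī = 0.3413333 in⁴.
Web plate: 0.4 × 4, A = 1.6 in², y = 2.8 in, Ī = 2.133333 in⁴.
Top plate: 2.8 × 0.4, A = 1.12 in², y = 5 in, Ī = 0.01493333 in⁴.
Centroid: ȳ = ΣA·y / ΣA = 1.385965 in.
Transfer each piece to the centroidal x-axis using Ī + A·d² with d = y − 1.385965:
  bottom plate: d = -0.9859649 in → contributes +6.562945 in⁴
  web plate: d = 1.414035 in → contributes +5.332526 in⁴
  top plate: d = 3.614035 in → contributes +14.64353 in⁴
Total I = 26.539 in⁴.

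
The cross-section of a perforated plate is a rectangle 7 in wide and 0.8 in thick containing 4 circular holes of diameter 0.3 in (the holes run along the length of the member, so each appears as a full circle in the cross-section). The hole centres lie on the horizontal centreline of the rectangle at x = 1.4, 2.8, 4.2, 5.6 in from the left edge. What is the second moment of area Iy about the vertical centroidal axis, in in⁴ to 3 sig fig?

Treat the section as a set of non-overlapping primitives; coordinates are from the bounding-box lower-left.
Plate: 7 × 0.8, A = 5.6 in², x = 3.5 in, Ī = 22.867 in⁴.
Hole 1 (subtracted): ⌀0.3, A = 0.070686 in², x = 1.4 in, Ī = 0.00039761 in⁴.
Hole 2 (subtracted): ⌀0.3, A = 0.070686 in², x = 2.8 in, Ī = 0.00039761 in⁴.
Hole 3 (subtracted): ⌀0.3, A = 0.070686 in², x = 4.2 in, Ī = 0.00039761 in⁴.
Hole 4 (subtracted): ⌀0.3, A = 0.070686 in², x = 5.6 in, Ī = 0.00039761 in⁴.
By symmetry the centroid is at mid-width, x̄ = 3.5 in.
Transfer each piece to the vertical centroidal axis using Ī + A·d² with d = x − 3.5:
  plate: d = 0 in → contributes +22.867 in⁴
  hole 1: d = -2.1 in → contributes −0.31212 in⁴
  hole 2: d = -0.7 in → contributes −0.035034 in⁴
  hole 3: d = 0.7 in → contributes −0.035034 in⁴
  hole 4: d = 2.1 in → contributes −0.31212 in⁴
Total I = 22.172 in⁴.

Iy ≈ 22.2 in⁴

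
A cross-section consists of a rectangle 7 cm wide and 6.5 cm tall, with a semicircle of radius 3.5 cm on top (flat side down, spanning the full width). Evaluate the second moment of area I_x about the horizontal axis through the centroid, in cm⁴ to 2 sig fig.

I_x ≈ 480 cm⁴

Treat the section as a set of non-overlapping primitives; coordinates are from the bounding-box lower-left.
Rectangular body: 7 × 6.5, A = 45.5 cm², y = 3.25 cm, Ī = 160.2 cm⁴.
Semicircular cap: semicircle r = 3.5, A = 19.24 cm², y = 7.985 cm, Ī = 16.47 cm⁴.
Centroid: ȳ = ΣA·y / ΣA = 4.657 cm.
Transfer each piece to the horizontal axis through the centroid using Ī + A·d² with d = y − 4.657:
  rectangular body: d = -1.407 cm → contributes +250.3 cm⁴
  semicircular cap: d = 3.328 cm → contributes +229.6 cm⁴
Total I = 479.9 cm⁴.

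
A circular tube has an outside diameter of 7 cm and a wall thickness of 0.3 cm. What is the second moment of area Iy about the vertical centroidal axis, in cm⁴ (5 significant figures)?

Split into non-overlapping primitives; take the origin at the lower-left of the bounding box.
Outer circle: ⌀7, A = 38.48451 cm², x = 3.5 cm, Ī = 117.8588 cm⁴.
Bore (subtracted): ⌀6.4, A = 32.16991 cm², x = 3.5 cm, Ī = 82.35497 cm⁴.
By symmetry the centroid is at mid-width, x̄ = 3.5 cm.
All pieces are centred on the vertical centroidal axis, so I = ΣĪ (holes subtracted) = 35.50385 cm⁴.

Iy ≈ 35.504 cm⁴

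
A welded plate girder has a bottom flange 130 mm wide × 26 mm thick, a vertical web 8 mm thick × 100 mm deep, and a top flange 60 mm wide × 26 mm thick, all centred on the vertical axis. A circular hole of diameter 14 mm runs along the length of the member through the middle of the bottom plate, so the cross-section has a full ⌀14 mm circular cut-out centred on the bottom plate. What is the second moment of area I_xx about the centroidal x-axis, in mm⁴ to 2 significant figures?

Treat the section as a set of non-overlapping primitives; coordinates are from the bounding-box lower-left.
Bottom plate: 130 × 26, A = 3 380 mm², y = 13 mm, Ī = 190 407 mm⁴.
Web plate: 8 × 100, A = 800 mm², y = 76 mm, Ī = 666 667 mm⁴.
Top plate: 60 × 26, A = 1 560 mm², y = 139 mm, Ī = 87 880 mm⁴.
Hole (subtracted): ⌀14, A = 153.9 mm², y = 13 mm, Ī = 1 886 mm⁴.
Centroid: ȳ = ΣA·y / ΣA = 57.21 mm.
Transfer each piece to the centroidal x-axis using Ī + A·d² with d = y − 57.21:
  bottom plate: d = -44.21 mm → contributes +6 796 709 mm⁴
  web plate: d = 18.79 mm → contributes +949 117 mm⁴
  top plate: d = 81.79 mm → contributes +10 523 653 mm⁴
  hole: d = -44.21 mm → contributes −302 762 mm⁴
Total I = 17 966 717 mm⁴.

I_xx ≈ 1.8 × 10⁷ mm⁴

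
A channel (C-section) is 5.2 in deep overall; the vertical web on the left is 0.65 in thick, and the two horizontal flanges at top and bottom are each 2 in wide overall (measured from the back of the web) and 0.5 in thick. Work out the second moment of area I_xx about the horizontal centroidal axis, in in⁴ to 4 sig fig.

Treat the section as a set of non-overlapping primitives; coordinates are from the bounding-box lower-left.
Web: 0.65 × 5.2, A = 3.38 in², y = 2.6 in, Ī = 7.61627 in⁴.
Top flange (beyond web): 1.35 × 0.5, A = 0.675 in², y = 4.95 in, Ī = 0.0140625 in⁴.
Bottom flange (beyond web): 1.35 × 0.5, A = 0.675 in², y = 0.25 in, Ī = 0.0140625 in⁴.
By symmetry the centroid is at mid-height, ȳ = 2.6 in.
Transfer each piece to the horizontal centroidal axis using Ī + A·d² with d = y − 2.6:
  web: d = 0 in → contributes +7.61627 in⁴
  top flange (beyond web): d = 2.35 in → contributes +3.74175 in⁴
  bottom flange (beyond web): d = -2.35 in → contributes +3.74175 in⁴
Total I = 15.0998 in⁴.

I_xx ≈ 15.10 in⁴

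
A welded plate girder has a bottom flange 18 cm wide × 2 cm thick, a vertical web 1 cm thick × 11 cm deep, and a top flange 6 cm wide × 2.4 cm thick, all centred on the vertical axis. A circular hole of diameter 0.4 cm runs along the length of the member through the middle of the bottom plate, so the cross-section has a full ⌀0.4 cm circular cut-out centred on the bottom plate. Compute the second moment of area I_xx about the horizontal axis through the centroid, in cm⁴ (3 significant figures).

I_xx ≈ 1990 cm⁴

Break the section into simple shapes (no overlaps), measuring from the bottom-left corner of the bounding box.
Bottom plate: 18 × 2, A = 36 cm², y = 1 cm, Ī = 12 cm⁴.
Web plate: 1 × 11, A = 11 cm², y = 7.5 cm, Ī = 110.92 cm⁴.
Top plate: 6 × 2.4, A = 14.4 cm², y = 14.2 cm, Ī = 6.912 cm⁴.
Hole (subtracted): ⌀0.4, A = 0.12566 cm², y = 1 cm, Ī = 0.0012566 cm⁴.
Centroid: ȳ = ΣA·y / ΣA = 5.269 cm.
Transfer each piece to the horizontal axis through the centroid using Ī + A·d² with d = y − 5.269:
  bottom plate: d = -4.269 cm → contributes +668.08 cm⁴
  web plate: d = 2.231 cm → contributes +165.67 cm⁴
  top plate: d = 8.931 cm → contributes +1155.5 cm⁴
  hole: d = -4.269 cm → contributes −2.2914 cm⁴
Total I = 1986.9 cm⁴.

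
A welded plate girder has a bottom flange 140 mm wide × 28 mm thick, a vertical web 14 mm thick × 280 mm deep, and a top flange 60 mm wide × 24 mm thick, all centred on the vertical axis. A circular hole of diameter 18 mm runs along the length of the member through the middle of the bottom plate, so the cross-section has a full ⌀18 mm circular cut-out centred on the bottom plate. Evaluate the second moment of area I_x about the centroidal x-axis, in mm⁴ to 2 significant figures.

Break the section into simple shapes (no overlaps), measuring from the bottom-left corner of the bounding box.
Bottom plate: 140 × 28, A = 3 920 mm², y = 14 mm, Ī = 256 107 mm⁴.
Web plate: 14 × 280, A = 3 920 mm², y = 168 mm, Ī = 25 610 667 mm⁴.
Top plate: 60 × 24, A = 1 440 mm², y = 320 mm, Ī = 69 120 mm⁴.
Hole (subtracted): ⌀18, A = 254.5 mm², y = 14 mm, Ī = 5 153 mm⁴.
Centroid: ȳ = ΣA·y / ΣA = 129.7 mm.
Transfer each piece to the centroidal x-axis using Ī + A·d² with d = y − 129.7:
  bottom plate: d = -115.7 mm → contributes +52 737 787 mm⁴
  web plate: d = 38.29 mm → contributes +31 358 678 mm⁴
  top plate: d = 190.3 mm → contributes +52 213 398 mm⁴
  hole: d = -115.7 mm → contributes −3 412 031 mm⁴
Total I = 132 897 832 mm⁴.

I_x ≈ 1.3 × 10⁸ mm⁴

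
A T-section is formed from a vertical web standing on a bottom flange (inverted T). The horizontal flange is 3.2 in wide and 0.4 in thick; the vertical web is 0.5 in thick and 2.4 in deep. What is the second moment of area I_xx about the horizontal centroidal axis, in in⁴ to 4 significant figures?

I_xx ≈ 1.807 in⁴

Split into non-overlapping primitives; take the origin at the lower-left of the bounding box.
Flange: 3.2 × 0.4, A = 1.28 in², y = 0.2 in, Ī = 0.0170667 in⁴.
Web: 0.5 × 2.4, A = 1.2 in², y = 1.6 in, Ī = 0.576 in⁴.
Centroid: ȳ = ΣA·y / ΣA = 0.877419 in.
Transfer each piece to the horizontal centroidal axis using Ī + A·d² with d = y − 0.877419:
  flange: d = -0.677419 in → contributes +0.604455 in⁴
  web: d = 0.722581 in → contributes +1.20255 in⁴
Total I = 1.807 in⁴.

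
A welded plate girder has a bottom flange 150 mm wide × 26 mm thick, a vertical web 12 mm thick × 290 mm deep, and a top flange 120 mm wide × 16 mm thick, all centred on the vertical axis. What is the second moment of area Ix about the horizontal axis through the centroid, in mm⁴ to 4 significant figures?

Ix ≈ 1.558 × 10⁸ mm⁴

Split into non-overlapping primitives; take the origin at the lower-left of the bounding box.
Bottom plate: 150 × 26, A = 3 900 mm², y = 13 mm, Ī = 219 700 mm⁴.
Web plate: 12 × 290, A = 3 480 mm², y = 171 mm, Ī = 24 389 000 mm⁴.
Top plate: 120 × 16, A = 1 920 mm², y = 324 mm, Ī = 40 960 mm⁴.
Centroid: ȳ = ΣA·y / ΣA = 136.329 mm.
Transfer each piece to the horizontal axis through the centroid using Ī + A·d² with d = y − 136.329:
  bottom plate: d = -123.329 mm → contributes +59 538 896 mm⁴
  web plate: d = 34.671 mm → contributes +28 572 224 mm⁴
  top plate: d = 187.671 mm → contributes +67 664 113 mm⁴
Total I = 155 775 233 mm⁴.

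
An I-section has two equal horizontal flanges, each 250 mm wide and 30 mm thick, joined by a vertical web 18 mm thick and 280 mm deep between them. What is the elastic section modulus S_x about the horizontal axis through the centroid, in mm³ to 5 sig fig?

Treat the section as a set of non-overlapping primitives; coordinates are from the bounding-box lower-left.
Bottom flange: 250 × 30, A = 7 500 mm², y = 15 mm, Ī = 562 500 mm⁴.
Web: 18 × 280, A = 5 040 mm², y = 170 mm, Ī = 32 928 000 mm⁴.
Top flange: 250 × 30, A = 7 500 mm², y = 325 mm, Ī = 562 500 mm⁴.
By symmetry the centroid is at mid-height, ȳ = 170 mm.
Transfer each piece to the horizontal axis through the centroid using Ī + A·d² with d = y − 170:
  bottom flange: d = -155 mm → contributes +180 750 000 mm⁴
  web: d = 0 mm → contributes +32 928 000 mm⁴
  top flange: d = 155 mm → contributes +180 750 000 mm⁴
Total I = 394 428 000 mm⁴.
Extreme fibre distance c = 170 mm; S = I/c = 2 320 165 mm³.

S_x ≈ 2.3202 × 10⁶ mm³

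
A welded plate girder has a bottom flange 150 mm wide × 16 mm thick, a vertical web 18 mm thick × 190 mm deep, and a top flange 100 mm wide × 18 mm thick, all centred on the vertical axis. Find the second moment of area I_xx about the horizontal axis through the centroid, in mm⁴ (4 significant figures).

Decompose the section into non-overlapping parts with the origin at the bottom-left of its bounding rectangle.
Bottom plate: 150 × 16, A = 2 400 mm², y = 8 mm, Ī = 51 200 mm⁴.
Web plate: 18 × 190, A = 3 420 mm², y = 111 mm, Ī = 10 288 500 mm⁴.
Top plate: 100 × 18, A = 1 800 mm², y = 215 mm, Ī = 48 600 mm⁴.
Centroid: ȳ = ΣA·y / ΣA = 103.126 mm.
Transfer each piece to the horizontal axis through the centroid using Ī + A·d² with d = y − 103.126:
  bottom plate: d = -95.126 mm → contributes +21 768 687 mm⁴
  web plate: d = 7.87402 mm → contributes +10 500 540 mm⁴
  top plate: d = 111.874 mm → contributes +22 577 032 mm⁴
Total I = 54 846 259 mm⁴.

I_xx ≈ 5.485 × 10⁷ mm⁴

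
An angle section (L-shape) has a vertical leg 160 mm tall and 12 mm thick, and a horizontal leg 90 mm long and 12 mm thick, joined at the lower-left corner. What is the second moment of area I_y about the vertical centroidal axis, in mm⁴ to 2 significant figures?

Break the section into simple shapes (no overlaps), measuring from the bottom-left corner of the bounding box.
Vertical leg: 12 × 160, A = 1 920 mm², x = 6 mm, Ī = 23 040 mm⁴.
Horizontal leg (remainder): 78 × 12, A = 936 mm², x = 51 mm, Ī = 474 552 mm⁴.
Centroid: x̄ = ΣA·x / ΣA = 20.75 mm.
Transfer each piece to the vertical centroidal axis using Ī + A·d² with d = x − 20.75:
  vertical leg: d = -14.75 mm → contributes +440 641 mm⁴
  horizontal leg (remainder): d = 30.25 mm → contributes +1 331 169 mm⁴
Total I = 1 771 810 mm⁴.

I_y ≈ 1.8 × 10⁶ mm⁴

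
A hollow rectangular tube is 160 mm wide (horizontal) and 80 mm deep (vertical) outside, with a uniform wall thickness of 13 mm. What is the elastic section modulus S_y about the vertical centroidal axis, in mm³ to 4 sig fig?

S_y ≈ 2.060 × 10⁵ mm³

Break the section into simple shapes (no overlaps), measuring from the bottom-left corner of the bounding box.
Outer rectangle: 160 × 80, A = 12 800 mm², x = 80 mm, Ī = 27 306 667 mm⁴.
Inner void (subtracted): 134 × 54, A = 7 236 mm², x = 80 mm, Ī = 10 827 468 mm⁴.
By symmetry the centroid is at mid-width, x̄ = 80 mm.
All pieces are centred on the vertical centroidal axis, so I = ΣĪ (holes subtracted) = 16 479 199 mm⁴.
Extreme fibre distance c = 80 mm; S = I/c = 205 990 mm³.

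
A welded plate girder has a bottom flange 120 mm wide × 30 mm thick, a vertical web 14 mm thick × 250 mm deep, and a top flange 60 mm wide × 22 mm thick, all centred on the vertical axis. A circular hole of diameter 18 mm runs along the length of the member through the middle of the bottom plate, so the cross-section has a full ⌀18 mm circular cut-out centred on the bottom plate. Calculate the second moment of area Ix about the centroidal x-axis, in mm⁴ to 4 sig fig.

Split into non-overlapping primitives; take the origin at the lower-left of the bounding box.
Bottom plate: 120 × 30, A = 3 600 mm², y = 15 mm, Ī = 270 000 mm⁴.
Web plate: 14 × 250, A = 3 500 mm², y = 155 mm, Ī = 18 229 167 mm⁴.
Top plate: 60 × 22, A = 1 320 mm², y = 291 mm, Ī = 53 240 mm⁴.
Hole (subtracted): ⌀18, A = 254.469 mm², y = 15 mm, Ī = 5 153 mm⁴.
Centroid: ȳ = ΣA·y / ΣA = 119.625 mm.
Transfer each piece to the centroidal x-axis using Ī + A·d² with d = y − 119.625:
  bottom plate: d = -104.625 mm → contributes +39 677 128 mm⁴
  web plate: d = 35.3748 mm → contributes +22 608 994 mm⁴
  top plate: d = 171.375 mm → contributes +38 820 763 mm⁴
  hole: d = -104.625 mm → contributes −2 790 679 mm⁴
Total I = 98 316 206 mm⁴.

Ix ≈ 9.832 × 10⁷ mm⁴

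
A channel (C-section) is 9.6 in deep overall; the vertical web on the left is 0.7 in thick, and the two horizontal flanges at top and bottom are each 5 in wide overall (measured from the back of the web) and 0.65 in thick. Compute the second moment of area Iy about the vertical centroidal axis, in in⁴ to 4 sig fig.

Iy ≈ 27.96 in⁴

Treat the section as a set of non-overlapping primitives; coordinates are from the bounding-box lower-left.
Web: 0.7 × 9.6, A = 6.72 in², x = 0.35 in, Ī = 0.2744 in⁴.
Top flange (beyond web): 4.3 × 0.65, A = 2.795 in², x = 2.85 in, Ī = 4.30663 in⁴.
Bottom flange (beyond web): 4.3 × 0.65, A = 2.795 in², x = 2.85 in, Ī = 4.30663 in⁴.
Centroid: x̄ = ΣA·x / ΣA = 1.48526 in.
Transfer each piece to the vertical centroidal axis using Ī + A·d² with d = x − 1.48526:
  web: d = -1.13526 in → contributes +8.93518 in⁴
  top flange (beyond web): d = 1.36474 in → contributes +9.51239 in⁴
  bottom flange (beyond web): d = 1.36474 in → contributes +9.51239 in⁴
Total I = 27.96 in⁴.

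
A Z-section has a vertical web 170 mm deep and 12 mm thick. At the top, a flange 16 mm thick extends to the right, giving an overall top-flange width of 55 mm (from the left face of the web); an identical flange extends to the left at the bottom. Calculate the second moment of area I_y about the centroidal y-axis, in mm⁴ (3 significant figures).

I_y ≈ 1.28 × 10⁶ mm⁴

Split into non-overlapping primitives; take the origin at the lower-left of the bounding box.
Web: 12 × 170, A = 2 040 mm², x = 49 mm, Ī = 24 480 mm⁴.
Top flange (beyond web): 43 × 16, A = 688 mm², x = 76.5 mm, Ī = 106 009 mm⁴.
Bottom flange (beyond web): 43 × 16, A = 688 mm², x = 21.5 mm, Ī = 106 009 mm⁴.
Centroid: x̄ = ΣA·x / ΣA = 49 mm.
Transfer each piece to the centroidal y-axis using Ī + A·d² with d = x − 49:
  web: d = 0 mm → contributes +24 480 mm⁴
  top flange (beyond web): d = 27.5 mm → contributes +626 309 mm⁴
  bottom flange (beyond web): d = -27.5 mm → contributes +626 309 mm⁴
Total I = 1 277 099 mm⁴.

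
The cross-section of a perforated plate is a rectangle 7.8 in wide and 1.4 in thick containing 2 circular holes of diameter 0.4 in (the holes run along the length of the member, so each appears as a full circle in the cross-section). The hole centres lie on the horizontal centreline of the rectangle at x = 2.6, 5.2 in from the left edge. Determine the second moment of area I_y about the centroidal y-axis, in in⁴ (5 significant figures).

I_y ≈ 54.937 in⁴

Treat the section as a set of non-overlapping primitives; coordinates are from the bounding-box lower-left.
Plate: 7.8 × 1.4, A = 10.92 in², x = 3.9 in, Ī = 55.3644 in⁴.
Hole 1 (subtracted): ⌀0.4, A = 0.1256637 in², x = 2.6 in, Ī = 0.001256637 in⁴.
Hole 2 (subtracted): ⌀0.4, A = 0.1256637 in², x = 5.2 in, Ī = 0.001256637 in⁴.
By symmetry the centroid is at mid-width, x̄ = 3.9 in.
Transfer each piece to the centroidal y-axis using Ī + A·d² with d = x − 3.9:
  plate: d = 0 in → contributes +55.3644 in⁴
  hole 1: d = -1.3 in → contributes −0.2136283 in⁴
  hole 2: d = 1.3 in → contributes −0.2136283 in⁴
Total I = 54.93714 in⁴.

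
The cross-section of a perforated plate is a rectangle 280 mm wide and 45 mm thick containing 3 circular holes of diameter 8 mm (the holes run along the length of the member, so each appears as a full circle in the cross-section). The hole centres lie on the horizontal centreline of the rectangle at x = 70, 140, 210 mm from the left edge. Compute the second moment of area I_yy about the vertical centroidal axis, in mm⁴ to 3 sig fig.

I_yy ≈ 8.18 × 10⁷ mm⁴

Split into non-overlapping primitives; take the origin at the lower-left of the bounding box.
Plate: 280 × 45, A = 12 600 mm², x = 140 mm, Ī = 82 320 000 mm⁴.
Hole 1 (subtracted): ⌀8, A = 50.265 mm², x = 70 mm, Ī = 201.06 mm⁴.
Hole 2 (subtracted): ⌀8, A = 50.265 mm², x = 140 mm, Ī = 201.06 mm⁴.
Hole 3 (subtracted): ⌀8, A = 50.265 mm², x = 210 mm, Ī = 201.06 mm⁴.
By symmetry the centroid is at mid-width, x̄ = 140 mm.
Transfer each piece to the vertical centroidal axis using Ī + A·d² with d = x − 140:
  plate: d = 0 mm → contributes +82 320 000 mm⁴
  hole 1: d = -70 mm → contributes −246 502 mm⁴
  hole 2: d = 0 mm → contributes −201.06 mm⁴
  hole 3: d = 70 mm → contributes −246 502 mm⁴
Total I = 81 826 795 mm⁴.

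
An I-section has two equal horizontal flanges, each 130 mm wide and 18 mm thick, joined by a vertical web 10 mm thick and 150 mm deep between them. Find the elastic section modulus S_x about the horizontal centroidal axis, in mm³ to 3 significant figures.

S_x ≈ 3.87 × 10⁵ mm³

Break the section into simple shapes (no overlaps), measuring from the bottom-left corner of the bounding box.
Bottom flange: 130 × 18, A = 2 340 mm², y = 9 mm, Ī = 63 180 mm⁴.
Web: 10 × 150, A = 1 500 mm², y = 93 mm, Ī = 2 812 500 mm⁴.
Top flange: 130 × 18, A = 2 340 mm², y = 177 mm, Ī = 63 180 mm⁴.
By symmetry the centroid is at mid-height, ȳ = 93 mm.
Transfer each piece to the horizontal centroidal axis using Ī + A·d² with d = y − 93:
  bottom flange: d = -84 mm → contributes +16 574 220 mm⁴
  web: d = 0 mm → contributes +2 812 500 mm⁴
  top flange: d = 84 mm → contributes +16 574 220 mm⁴
Total I = 35 960 940 mm⁴.
Extreme fibre distance c = 93 mm; S = I/c = 386 677 mm³.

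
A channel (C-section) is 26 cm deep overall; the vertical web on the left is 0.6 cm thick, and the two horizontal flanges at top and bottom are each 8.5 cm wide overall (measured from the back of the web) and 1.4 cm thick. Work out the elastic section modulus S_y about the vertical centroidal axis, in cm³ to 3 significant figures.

Treat the section as a set of non-overlapping primitives; coordinates are from the bounding-box lower-left.
Web: 0.6 × 26, A = 15.6 cm², x = 0.3 cm, Ī = 0.468 cm⁴.
Top flange (beyond web): 7.9 × 1.4, A = 11.06 cm², x = 4.55 cm, Ī = 57.521 cm⁴.
Bottom flange (beyond web): 7.9 × 1.4, A = 11.06 cm², x = 4.55 cm, Ī = 57.521 cm⁴.
Centroid: x̄ = ΣA·x / ΣA = 2.7923 cm.
Transfer each piece to the vertical centroidal axis using Ī + A·d² with d = x − 2.7923:
  web: d = -2.4923 cm → contributes +97.369 cm⁴
  top flange (beyond web): d = 1.7577 cm → contributes +91.691 cm⁴
  bottom flange (beyond web): d = 1.7577 cm → contributes +91.691 cm⁴
Total I = 280.75 cm⁴.
Extreme fibre distance c = 5.7077 cm; S = I/c = 49.188 cm³.

S_y ≈ 49.2 cm³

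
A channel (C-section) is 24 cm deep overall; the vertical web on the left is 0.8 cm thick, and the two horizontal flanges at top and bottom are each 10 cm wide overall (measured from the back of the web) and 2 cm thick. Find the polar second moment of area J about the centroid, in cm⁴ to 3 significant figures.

Treat the section as a set of non-overlapping primitives; coordinates are from the bounding-box lower-left.
Web: 0.8 × 24, A = 19.2 cm², y = 12 cm, Ī = 921.6 cm⁴.
Top flange (beyond web): 9.2 × 2, A = 18.4 cm², y = 23 cm, Ī = 6.1333 cm⁴.
Bottom flange (beyond web): 9.2 × 2, A = 18.4 cm², y = 1 cm, Ī = 6.1333 cm⁴.
By symmetry the centroid is at mid-height, ȳ = 12 cm.
Transfer each piece to the centroidal x-axis using Ī + A·d² with d = y − 12:
  web: d = 0 cm → contributes +921.6 cm⁴
  top flange (beyond web): d = 11 cm → contributes +2232.5 cm⁴
  bottom flange (beyond web): d = -11 cm → contributes +2232.5 cm⁴
Total I = 5386.7 cm⁴.
For the y-axis: x̄ = 3.6857 cm.
Repeating about the centroidal y-axis gives I_y = 576.02 cm⁴.
Polar second moment: J = I_x + I_y = 5962.7 cm⁴.

J ≈ 5960 cm⁴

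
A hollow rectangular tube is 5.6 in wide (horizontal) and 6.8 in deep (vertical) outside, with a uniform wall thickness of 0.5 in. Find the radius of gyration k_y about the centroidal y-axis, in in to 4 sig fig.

Treat the section as a set of non-overlapping primitives; coordinates are from the bounding-box lower-left.
Outer rectangle: 5.6 × 6.8, A = 38.08 in², x = 2.8 in, Ī = 99.5157 in⁴.
Inner void (subtracted): 4.6 × 5.8, A = 26.68 in², x = 2.8 in, Ī = 47.0457 in⁴.
By symmetry the centroid is at mid-width, x̄ = 2.8 in.
All pieces are centred on the centroidal y-axis, so I = ΣĪ (holes subtracted) = 52.47 in⁴.
Radius of gyration: k = √(I/A) = √(52.47 / 11.4) = 2.14537 in.

k_y ≈ 2.145 in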